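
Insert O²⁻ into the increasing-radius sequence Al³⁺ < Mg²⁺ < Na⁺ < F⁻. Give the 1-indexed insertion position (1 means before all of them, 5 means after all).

5

Isoelectronic series (10 e⁻ each). Size is set by nuclear charge: more protons means a smaller ion. Al³⁺ (Z=13), Mg²⁺ (Z=12), Na⁺ (Z=11), F⁻ (Z=9), O²⁻ (Z=8).
With O²⁻ included the full order is Al³⁺ < Mg²⁺ < Na⁺ < F⁻ < O²⁻, so it takes position 5.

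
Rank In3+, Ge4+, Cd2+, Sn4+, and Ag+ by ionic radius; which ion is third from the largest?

In3+

First list Z and electron count for each: Ge4+: 28 e⁻, Z=32, Sn4+: 46 e⁻, Z=50, In3+: 46 e⁻, Z=49, Cd2+: 46 e⁻, Z=48, Ag+: 46 e⁻, Z=47. Ge4+ < Sn4+ (same group, 1 shell fewer); Sn4+ < In3+ (both 46 e⁻, Z=50>49); In3+ < Cd2+ (isoelectronic, higher Z=49 is smaller); Cd2+ < Ag+ (isoelectronic, higher Z=48 is smaller).
That gives Ge4+ < Sn4+ < In3+ < Cd2+ < Ag+. From the largest end, number 3 is In3+.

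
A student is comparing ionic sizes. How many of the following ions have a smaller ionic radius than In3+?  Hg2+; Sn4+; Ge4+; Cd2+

2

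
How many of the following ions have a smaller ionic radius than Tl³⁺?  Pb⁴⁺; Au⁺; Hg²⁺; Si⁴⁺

Tabulating Z and e⁻: Si⁴⁺ has 10 e⁻ (Z=14), Pb⁴⁺ has 78 e⁻ (Z=82), Tl³⁺ has 78 e⁻ (Z=81), Hg²⁺ has 78 e⁻ (Z=80), Au⁺ has 78 e⁻ (Z=79). Si⁴⁺ < Pb⁴⁺ (same group, period 3 vs 6); Pb⁴⁺ < Tl³⁺ (isoelectronic, higher Z=82 is smaller); Tl³⁺ < Hg²⁺ (isoelectronic, higher Z=81 is smaller); Hg²⁺ < Au⁺ (both 78 e⁻, Z=80>79).
Ordering all of them (including Tl³⁺) by radius gives Si⁴⁺ < Pb⁴⁺ < Tl³⁺ < Hg²⁺ < Au⁺. Count: 2.

2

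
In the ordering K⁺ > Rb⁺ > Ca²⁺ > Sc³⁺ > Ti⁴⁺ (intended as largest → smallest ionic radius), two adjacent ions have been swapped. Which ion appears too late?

Rb⁺

Compare adjacent ions: both in group 1 with the same charge; K⁺ (period 4) has the smaller radius — yet in this decreasing list K⁺ sits before Rb⁺. Nothing else is reversed, so Rb⁺ should move one place to the left.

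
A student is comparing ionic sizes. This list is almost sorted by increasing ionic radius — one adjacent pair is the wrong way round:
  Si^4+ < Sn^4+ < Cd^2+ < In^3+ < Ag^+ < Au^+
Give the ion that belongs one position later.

Cd^2+

The pair Cd^2+, In^3+ is the wrong way round — both have 46 electrons but Z(In)=49 > Z(Cd)=48, so In^3+ should be the smaller of the two. All other adjacent pairs agree with periodic trends, so Cd^2+ is the misplaced ion.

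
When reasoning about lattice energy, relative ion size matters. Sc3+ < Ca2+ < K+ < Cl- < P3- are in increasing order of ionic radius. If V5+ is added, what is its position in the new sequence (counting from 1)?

Isoelectronic series (18 e⁻ each). Size is set by nuclear charge: more protons means a smaller ion. V5+ (Z=23), Sc3+ (Z=21), Ca2+ (Z=20), K+ (Z=19), Cl- (Z=17), P3- (Z=15).
Merged order: V5+ < Sc3+ < Ca2+ < K+ < Cl- < P3- — V5+ is number 1.

1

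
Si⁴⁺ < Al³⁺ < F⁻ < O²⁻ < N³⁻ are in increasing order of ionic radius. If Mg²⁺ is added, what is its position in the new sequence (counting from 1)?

3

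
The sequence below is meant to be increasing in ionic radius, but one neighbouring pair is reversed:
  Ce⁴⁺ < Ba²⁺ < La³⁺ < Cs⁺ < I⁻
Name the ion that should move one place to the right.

Compare adjacent ions: both have 54 electrons but Z(La)=57 > Z(Ba)=56, so La³⁺ should be the smaller of the two — yet in this increasing list Ba²⁺ sits before La³⁺. Nothing else is reversed, so Ba²⁺ should move one place to the right.

Ba²⁺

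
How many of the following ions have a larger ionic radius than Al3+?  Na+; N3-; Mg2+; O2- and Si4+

Isoelectronic series (10 e⁻ each). Size is set by nuclear charge: more protons means a smaller ion. Si4+ (Z=14), Al3+ (Z=13), Mg2+ (Z=12), Na+ (Z=11), O2- (Z=8), N3- (Z=7).
Overall: Si4+ < Al3+ < Mg2+ < Na+ < O2- < N3-. Al3+ has 1 below it and 4 above. That's 4.

4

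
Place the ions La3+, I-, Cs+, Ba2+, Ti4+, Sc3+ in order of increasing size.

Ti4+: 18 e⁻, Z=22, Sc3+: 18 e⁻, Z=21, La3+: 54 e⁻, Z=57, Ba2+: 54 e⁻, Z=56, Cs+: 54 e⁻, Z=55, I-: 54 e⁻, Z=53. Ti4+ < Sc3+ (both 18 e⁻, Z=22>21); Sc3+ < La3+ (same group, period 4 vs 6); La3+ < Ba2+ (both 54 e⁻, Z=57>56); Ba2+ < Cs+ (both 54 e⁻, Z=56>55); Cs+ < I- (isoelectronic, higher Z=55 is smaller).

Ti4+ < Sc3+ < La3+ < Ba2+ < Cs+ < I-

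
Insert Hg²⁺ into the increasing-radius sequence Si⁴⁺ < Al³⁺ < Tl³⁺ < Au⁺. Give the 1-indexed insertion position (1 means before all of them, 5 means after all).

4

Work out protons and electrons: Si⁴⁺ has 10 e⁻ (Z=14), Al³⁺ has 10 e⁻ (Z=13), Tl³⁺ has 78 e⁻ (Z=81), Hg²⁺ has 78 e⁻ (Z=80), Au⁺ has 78 e⁻ (Z=79). Si⁴⁺ < Al³⁺ (both 10 e⁻, Z=14>13); Al³⁺ < Tl³⁺ (same group, 3 shells fewer); Tl³⁺ < Hg²⁺ (both 78 e⁻, Z=81>80); Hg²⁺ < Au⁺ (isoelectronic, higher Z=80 is smaller).
Putting Hg²⁺ in gives Si⁴⁺ < Al³⁺ < Tl³⁺ < Hg²⁺ < Au⁺; it lands at slot 4.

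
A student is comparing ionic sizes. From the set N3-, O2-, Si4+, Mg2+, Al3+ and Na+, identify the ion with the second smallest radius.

Al3+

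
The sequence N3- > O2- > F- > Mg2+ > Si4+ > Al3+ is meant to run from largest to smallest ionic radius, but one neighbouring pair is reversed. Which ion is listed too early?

Compare adjacent ions: Si4+ and Al3+ share 10 electrons; the higher nuclear charge on Si (Z=14) contracts it more, so Si4+ < Al3+ — yet in this decreasing list Si4+ sits before Al3+. Nothing else is reversed, so Si4+ should move one place to the right.

Si4+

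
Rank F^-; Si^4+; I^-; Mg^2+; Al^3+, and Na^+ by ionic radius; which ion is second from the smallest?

Si^4+: 10 e⁻, Z=14, Al^3+: 10 e⁻, Z=13, Mg^2+: 10 e⁻, Z=12, Na^+: 10 e⁻, Z=11, F^-: 10 e⁻, Z=9, I^-: 54 e⁻, Z=53. Si^4+ < Al^3+ (both 10 e⁻, Z=14>13); Al^3+ < Mg^2+ (isoelectronic, higher Z=13 is smaller); Mg^2+ < Na^+ (isoelectronic, higher Z=12 is smaller); Na^+ < F^- (both 10 e⁻, Z=11>9); F^- < I^- (same group, period 2 vs 5).
That gives Si^4+ < Al^3+ < Mg^2+ < Na^+ < F^- < I^-. From the smallest end, number 2 is Al^3+.

Al^3+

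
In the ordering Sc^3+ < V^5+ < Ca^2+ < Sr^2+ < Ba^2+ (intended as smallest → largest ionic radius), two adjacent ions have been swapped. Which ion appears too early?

Sc^3+

Scanning neighbour by neighbour, only Sc^3+/V^5+ violates a trend: both have 18 electrons but Z(V)=23 > Z(Sc)=21, so V^5+ should be the smaller of the two. That makes Sc^3+ the one sitting a position early relative to where it belongs.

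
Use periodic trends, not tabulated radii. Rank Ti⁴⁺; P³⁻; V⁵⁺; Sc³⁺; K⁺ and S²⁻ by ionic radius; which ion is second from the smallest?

All of these have 18 electrons (isoelectronic). With the same electron cloud, the ion with the most protons pulls it in tightest. Nuclear charges: V⁵⁺ (Z=23), Ti⁴⁺ (Z=22), Sc³⁺ (Z=21), K⁺ (Z=19), S²⁻ (Z=16), P³⁻ (Z=15). Highest Z is smallest.
That gives V⁵⁺ < Ti⁴⁺ < Sc³⁺ < K⁺ < S²⁻ < P³⁻. From the smallest end, number 2 is Ti⁴⁺.

Ti⁴⁺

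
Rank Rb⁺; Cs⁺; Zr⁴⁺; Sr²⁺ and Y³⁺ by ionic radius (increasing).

Zr⁴⁺ < Y³⁺ < Sr²⁺ < Rb⁺ < Cs⁺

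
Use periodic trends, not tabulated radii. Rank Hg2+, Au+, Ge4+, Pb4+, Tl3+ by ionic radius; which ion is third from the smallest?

Tl3+

Work out protons and electrons: Ge4+ has 28 e⁻ (Z=32), Pb4+ has 78 e⁻ (Z=82), Tl3+ has 78 e⁻ (Z=81), Hg2+ has 78 e⁻ (Z=80), Au+ has 78 e⁻ (Z=79). Ge4+ < Pb4+ (same group, period 4 vs 6); Pb4+ < Tl3+ (both 78 e⁻, Z=82>81); Tl3+ < Hg2+ (isoelectronic, higher Z=81 is smaller); Hg2+ < Au+ (both 78 e⁻, Z=80>79).
Ordering: Ge4+ < Pb4+ < Tl3+ < Hg2+ < Au+. The third smallest is Tl3+.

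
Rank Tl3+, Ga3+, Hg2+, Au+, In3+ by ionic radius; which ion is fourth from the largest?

Tabulating Z and e⁻: Ga3+: 28 e⁻, Z=31, In3+: 46 e⁻, Z=49, Tl3+: 78 e⁻, Z=81, Hg2+: 78 e⁻, Z=80, Au+: 78 e⁻, Z=79. Ga3+ < In3+ (same group, period 4 vs 5); In3+ < Tl3+ (same group, period 5 vs 6); Tl3+ < Hg2+ (both 78 e⁻, Z=81>80); Hg2+ < Au+ (isoelectronic, higher Z=80 is smaller).
Ordering: Ga3+ < In3+ < Tl3+ < Hg2+ < Au+. The fourth largest is In3+.

In3+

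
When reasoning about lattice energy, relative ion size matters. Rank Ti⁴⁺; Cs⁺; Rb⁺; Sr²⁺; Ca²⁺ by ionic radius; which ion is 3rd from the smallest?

Electron counts and nuclear charges: Ti⁴⁺: 18 e⁻, Z=22, Ca²⁺: 18 e⁻, Z=20, Sr²⁺: 36 e⁻, Z=38, Rb⁺: 36 e⁻, Z=37, Cs⁺: 54 e⁻, Z=55. Ti⁴⁺ < Ca²⁺ (both 18 e⁻, Z=22>20); Ca²⁺ < Sr²⁺ (same group, period 4 vs 5); Sr²⁺ < Rb⁺ (both 36 e⁻, Z=38>37); Rb⁺ < Cs⁺ (same group, 1 shell fewer).
So the order is Ti⁴⁺ < Ca²⁺ < Sr²⁺ < Rb⁺ < Cs⁺; the 3rd-smallest ion is Sr²⁺.

Sr²⁺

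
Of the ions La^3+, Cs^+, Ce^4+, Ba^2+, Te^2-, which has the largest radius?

Isoelectronic series (54 e⁻ each). Size is set by nuclear charge: more protons means a smaller ion. Ce^4+ (Z=58), La^3+ (Z=57), Ba^2+ (Z=56), Cs^+ (Z=55), Te^2- (Z=52).

Te^2-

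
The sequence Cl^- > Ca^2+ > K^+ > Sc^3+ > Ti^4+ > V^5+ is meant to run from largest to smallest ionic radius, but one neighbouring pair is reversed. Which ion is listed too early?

Check each adjacent pair. Ca^2+ and K^+ are reversed: both have 18 electrons but Z(Ca)=20 > Z(K)=19, so Ca^2+ should be the smaller of the two. No other neighbouring pair contradicts the periodic trends, so Ca^2+ is the ion listed too early.

Ca^2+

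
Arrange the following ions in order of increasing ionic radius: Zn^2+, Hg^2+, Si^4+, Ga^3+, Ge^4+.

Si^4+ < Ge^4+ < Ga^3+ < Zn^2+ < Hg^2+

Si^4+: 10 e⁻, Z=14, Ge^4+: 28 e⁻, Z=32, Ga^3+: 28 e⁻, Z=31, Zn^2+: 28 e⁻, Z=30, Hg^2+: 78 e⁻, Z=80. Si^4+ < Ge^4+ (same group, period 3 vs 4); Ge^4+ < Ga^3+ (isoelectronic, higher Z=32 is smaller); Ga^3+ < Zn^2+ (isoelectronic, higher Z=31 is smaller); Zn^2+ < Hg^2+ (same group, 2 shells fewer).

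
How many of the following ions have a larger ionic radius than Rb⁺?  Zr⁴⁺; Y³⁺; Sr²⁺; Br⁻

1

Isoelectronic series (36 e⁻ each). Size is set by nuclear charge: more protons means a smaller ion. Zr⁴⁺ (Z=40), Y³⁺ (Z=39), Sr²⁺ (Z=38), Rb⁺ (Z=37), Br⁻ (Z=35).
Relative to Rb⁺, the ions that are larger are Br⁻. That's 1.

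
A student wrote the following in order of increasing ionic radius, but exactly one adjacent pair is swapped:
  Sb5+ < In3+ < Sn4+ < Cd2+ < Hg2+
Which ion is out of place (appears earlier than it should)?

Check each adjacent pair. In3+ and Sn4+ are reversed: both have 46 electrons but Z(Sn)=50 > Z(In)=49, so Sn4+ should be the smaller of the two. No other neighbouring pair contradicts the periodic trends, so In3+ is the ion listed too early.

In3+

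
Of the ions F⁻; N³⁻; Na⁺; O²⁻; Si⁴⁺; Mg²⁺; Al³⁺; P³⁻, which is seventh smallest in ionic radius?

N³⁻

First list Z and electron count for each: Si⁴⁺: 10 e⁻, Z=14, Al³⁺: 10 e⁻, Z=13, Mg²⁺: 10 e⁻, Z=12, Na⁺: 10 e⁻, Z=11, F⁻: 10 e⁻, Z=9, O²⁻: 10 e⁻, Z=8, N³⁻: 10 e⁻, Z=7, P³⁻: 18 e⁻, Z=15. Si⁴⁺ < Al³⁺ (isoelectronic, higher Z=14 is smaller); Al³⁺ < Mg²⁺ (both 10 e⁻, Z=13>12); Mg²⁺ < Na⁺ (both 10 e⁻, Z=12>11); Na⁺ < F⁻ (both 10 e⁻, Z=11>9); F⁻ < O²⁻ (isoelectronic, higher Z=9 is smaller); O²⁻ < N³⁻ (isoelectronic, higher Z=8 is smaller); N³⁻ < P³⁻ (same group, 1 shell fewer).
That gives Si⁴⁺ < Al³⁺ < Mg²⁺ < Na⁺ < F⁻ < O²⁻ < N³⁻ < P³⁻. From the smallest end, number 7 is N³⁻.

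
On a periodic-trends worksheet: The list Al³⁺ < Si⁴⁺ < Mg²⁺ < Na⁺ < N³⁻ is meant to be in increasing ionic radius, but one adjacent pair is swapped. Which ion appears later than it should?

Si⁴⁺

Compare adjacent ions: both have 10 electrons but Z(Si)=14 > Z(Al)=13, so Si⁴⁺ should be the smaller of the two — yet in this increasing list Al³⁺ sits before Si⁴⁺. Nothing else is reversed, so Si⁴⁺ should move one place to the left.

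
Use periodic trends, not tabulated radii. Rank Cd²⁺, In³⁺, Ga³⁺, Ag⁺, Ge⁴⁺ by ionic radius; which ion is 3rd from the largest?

First list Z and electron count for each: Ge⁴⁺ (Z=32, 28 e⁻), Ga³⁺ (Z=31, 28 e⁻), In³⁺ (Z=49, 46 e⁻), Cd²⁺ (Z=48, 46 e⁻), Ag⁺ (Z=47, 46 e⁻). Ge⁴⁺ < Ga³⁺ (both 28 e⁻, Z=32>31); Ga³⁺ < In³⁺ (same group, 1 shell fewer); In³⁺ < Cd²⁺ (both 46 e⁻, Z=49>48); Cd²⁺ < Ag⁺ (both 46 e⁻, Z=48>47).
That gives Ge⁴⁺ < Ga³⁺ < In³⁺ < Cd²⁺ < Ag⁺. From the largest end, number 3 is In³⁺.

In³⁺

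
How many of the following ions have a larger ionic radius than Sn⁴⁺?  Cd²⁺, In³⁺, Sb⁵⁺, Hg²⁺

3

First list Z and electron count for each: Sb⁵⁺ has 46 e⁻ (Z=51), Sn⁴⁺ has 46 e⁻ (Z=50), In³⁺ has 46 e⁻ (Z=49), Cd²⁺ has 46 e⁻ (Z=48), Hg²⁺ has 78 e⁻ (Z=80). Sb⁵⁺ < Sn⁴⁺ (both 46 e⁻, Z=51>50); Sn⁴⁺ < In³⁺ (isoelectronic, higher Z=50 is smaller); In³⁺ < Cd²⁺ (isoelectronic, higher Z=49 is smaller); Cd²⁺ < Hg²⁺ (same group, 1 shell fewer).
Relative to Sn⁴⁺, the ions that are larger are In³⁺, Cd²⁺, Hg²⁺. Count: 3.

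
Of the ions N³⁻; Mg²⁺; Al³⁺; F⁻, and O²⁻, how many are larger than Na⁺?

3

These species are isoelectronic with 10 electrons. The only difference is the number of protons: Al³⁺ (Z=13), Mg²⁺ (Z=12), Na⁺ (Z=11), F⁻ (Z=9), O²⁻ (Z=8), N³⁻ (Z=7). The strongest nuclear pull (Al³⁺) gives the smallest ion.
Relative to Na⁺, the ions that are larger are F⁻, O²⁻, N³⁻. Count: 3.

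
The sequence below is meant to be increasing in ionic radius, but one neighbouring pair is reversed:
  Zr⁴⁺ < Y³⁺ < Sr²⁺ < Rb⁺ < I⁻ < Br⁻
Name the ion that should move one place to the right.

I⁻

Check each adjacent pair. I⁻ and Br⁻ are reversed: both in group 17 with the same charge; Br⁻ (period 4) has the smaller radius. No other neighbouring pair contradicts the periodic trends, so I⁻ is the ion listed too early.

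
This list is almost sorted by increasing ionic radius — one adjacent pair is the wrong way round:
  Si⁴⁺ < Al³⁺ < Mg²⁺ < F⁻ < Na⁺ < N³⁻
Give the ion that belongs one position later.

F⁻

The pair F⁻, Na⁺ is the wrong way round — they are isoelectronic (10 e⁻) and Na has more protons than F (11 vs 9), making Na⁺ smaller. All other adjacent pairs agree with periodic trends, so F⁻ is the misplaced ion.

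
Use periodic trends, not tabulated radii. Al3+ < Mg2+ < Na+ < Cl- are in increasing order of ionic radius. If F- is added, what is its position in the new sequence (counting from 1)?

4

Electron counts and nuclear charges: Al3+ (Z=13, 10 e⁻), Mg2+ (Z=12, 10 e⁻), Na+ (Z=11, 10 e⁻), F- (Z=9, 10 e⁻), Cl- (Z=17, 18 e⁻). Al3+ < Mg2+ (both 10 e⁻, Z=13>12); Mg2+ < Na+ (isoelectronic, higher Z=12 is smaller); Na+ < F- (isoelectronic, higher Z=11 is smaller); F- < Cl- (same group, period 2 vs 3).
Putting F- in gives Al3+ < Mg2+ < Na+ < F- < Cl-; it lands at slot 4.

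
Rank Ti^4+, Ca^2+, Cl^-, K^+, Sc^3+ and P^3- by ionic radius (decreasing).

Each ion has 18 electrons. The ranking follows nuclear charge in reverse — greater Z gives a smaller radius. Ti^4+ (Z=22), Sc^3+ (Z=21), Ca^2+ (Z=20), K^+ (Z=19), Cl^- (Z=17), P^3- (Z=15).

P^3- > Cl^- > K^+ > Ca^2+ > Sc^3+ > Ti^4+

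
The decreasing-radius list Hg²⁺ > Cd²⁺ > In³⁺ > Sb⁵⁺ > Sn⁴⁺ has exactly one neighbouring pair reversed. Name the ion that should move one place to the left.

Sn⁴⁺

The pair Sb⁵⁺, Sn⁴⁺ is the wrong way round — Sb⁵⁺ and Sn⁴⁺ share 46 electrons; the higher nuclear charge on Sb (Z=51) contracts it more, so Sb⁵⁺ < Sn⁴⁺. All other adjacent pairs agree with periodic trends, so Sn⁴⁺ is the misplaced ion.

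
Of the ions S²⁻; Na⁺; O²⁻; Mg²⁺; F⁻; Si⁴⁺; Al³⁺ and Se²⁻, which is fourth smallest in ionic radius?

Na⁺

Work out protons and electrons: Si⁴⁺ (Z=14, 10 e⁻), Al³⁺ (Z=13, 10 e⁻), Mg²⁺ (Z=12, 10 e⁻), Na⁺ (Z=11, 10 e⁻), F⁻ (Z=9, 10 e⁻), O²⁻ (Z=8, 10 e⁻), S²⁻ (Z=16, 18 e⁻), Se²⁻ (Z=34, 36 e⁻). Si⁴⁺ < Al³⁺ (both 10 e⁻, Z=14>13); Al³⁺ < Mg²⁺ (both 10 e⁻, Z=13>12); Mg²⁺ < Na⁺ (isoelectronic, higher Z=12 is smaller); Na⁺ < F⁻ (isoelectronic, higher Z=11 is smaller); F⁻ < O²⁻ (isoelectronic, higher Z=9 is smaller); O²⁻ < S²⁻ (same group, period 2 vs 3); S²⁻ < Se²⁻ (same group, 1 shell fewer).
Ordering: Si⁴⁺ < Al³⁺ < Mg²⁺ < Na⁺ < F⁻ < O²⁻ < S²⁻ < Se²⁻. The fourth smallest is Na⁺.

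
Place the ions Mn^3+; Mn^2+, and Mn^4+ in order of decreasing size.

Mn^2+ > Mn^3+ > Mn^4+

For a single element, ionic radius drops as positive charge rises — Mn^4+ < Mn^2+.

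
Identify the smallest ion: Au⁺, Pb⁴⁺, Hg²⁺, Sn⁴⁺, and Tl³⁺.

Sn⁴⁺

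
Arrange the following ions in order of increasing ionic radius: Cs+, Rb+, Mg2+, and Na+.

Mg2+ has 10 e⁻ (Z=12), Na+ has 10 e⁻ (Z=11), Rb+ has 36 e⁻ (Z=37), Cs+ has 54 e⁻ (Z=55). Mg2+ < Na+ (isoelectronic, higher Z=12 is smaller); Na+ < Rb+ (same group, period 3 vs 5); Rb+ < Cs+ (same group, 1 shell fewer).

Mg2+ < Na+ < Rb+ < Cs+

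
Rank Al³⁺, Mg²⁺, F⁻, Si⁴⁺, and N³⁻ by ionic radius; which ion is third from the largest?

Mg²⁺

Isoelectronic series (10 e⁻ each). Size is set by nuclear charge: more protons means a smaller ion. Si⁴⁺ (Z=14), Al³⁺ (Z=13), Mg²⁺ (Z=12), F⁻ (Z=9), N³⁻ (Z=7).
That gives Si⁴⁺ < Al³⁺ < Mg²⁺ < F⁻ < N³⁻. From the largest end, number 3 is Mg²⁺.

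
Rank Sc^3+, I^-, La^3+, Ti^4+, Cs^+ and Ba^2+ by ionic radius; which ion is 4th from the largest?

First list Z and electron count for each: Ti^4+ has 18 e⁻ (Z=22), Sc^3+ has 18 e⁻ (Z=21), La^3+ has 54 e⁻ (Z=57), Ba^2+ has 54 e⁻ (Z=56), Cs^+ has 54 e⁻ (Z=55), I^- has 54 e⁻ (Z=53). Ti^4+ < Sc^3+ (isoelectronic, higher Z=22 is smaller); Sc^3+ < La^3+ (same group, 2 shells fewer); La^3+ < Ba^2+ (isoelectronic, higher Z=57 is smaller); Ba^2+ < Cs^+ (isoelectronic, higher Z=56 is smaller); Cs^+ < I^- (isoelectronic, higher Z=55 is smaller).
So the order is Ti^4+ < Sc^3+ < La^3+ < Ba^2+ < Cs^+ < I^-; the 4th-largest ion is La^3+.

La^3+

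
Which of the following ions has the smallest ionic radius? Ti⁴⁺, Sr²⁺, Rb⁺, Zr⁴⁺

Ti⁴⁺

Tabulating Z and e⁻: Ti⁴⁺ (Z=22, 18 e⁻), Zr⁴⁺ (Z=40, 36 e⁻), Sr²⁺ (Z=38, 36 e⁻), Rb⁺ (Z=37, 36 e⁻). Ti⁴⁺ < Zr⁴⁺ (same group, period 4 vs 5); Zr⁴⁺ < Sr²⁺ (both 36 e⁻, Z=40>38); Sr²⁺ < Rb⁺ (both 36 e⁻, Z=38>37).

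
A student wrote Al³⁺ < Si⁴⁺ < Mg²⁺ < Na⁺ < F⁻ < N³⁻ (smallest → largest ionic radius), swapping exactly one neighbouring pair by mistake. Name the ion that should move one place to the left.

Si⁴⁺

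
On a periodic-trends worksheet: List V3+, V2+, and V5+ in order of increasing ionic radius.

V5+ < V3+ < V2+

For a single element, ionic radius drops as positive charge rises — V5+ < V2+.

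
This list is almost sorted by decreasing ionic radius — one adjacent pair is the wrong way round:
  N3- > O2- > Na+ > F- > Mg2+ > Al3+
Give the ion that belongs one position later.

Check each adjacent pair. Na+ and F- are reversed: Na+ and F- share 10 electrons; the higher nuclear charge on Na (Z=11) contracts it more, so Na+ < F-. No other neighbouring pair contradicts the periodic trends, so Na+ is the ion listed too early.

Na+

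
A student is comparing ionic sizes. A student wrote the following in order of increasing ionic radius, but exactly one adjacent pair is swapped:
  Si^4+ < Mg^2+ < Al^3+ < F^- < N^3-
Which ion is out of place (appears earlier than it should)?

Mg^2+

Check each adjacent pair. Mg^2+ and Al^3+ are reversed: Al^3+ and Mg^2+ share 10 electrons; the higher nuclear charge on Al (Z=13) contracts it more, so Al^3+ < Mg^2+. No other neighbouring pair contradicts the periodic trends, so Mg^2+ is the ion listed too early.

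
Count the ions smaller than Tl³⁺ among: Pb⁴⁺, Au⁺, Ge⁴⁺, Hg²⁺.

2

Ge⁴⁺ (Z=32, 28 e⁻), Pb⁴⁺ (Z=82, 78 e⁻), Tl³⁺ (Z=81, 78 e⁻), Hg²⁺ (Z=80, 78 e⁻), Au⁺ (Z=79, 78 e⁻). Ge⁴⁺ < Pb⁴⁺ (same group, period 4 vs 6); Pb⁴⁺ < Tl³⁺ (both 78 e⁻, Z=82>81); Tl³⁺ < Hg²⁺ (both 78 e⁻, Z=81>80); Hg²⁺ < Au⁺ (both 78 e⁻, Z=80>79).
Overall: Ge⁴⁺ < Pb⁴⁺ < Tl³⁺ < Hg²⁺ < Au⁺. Tl³⁺ has 2 below it and 2 above. That's 2.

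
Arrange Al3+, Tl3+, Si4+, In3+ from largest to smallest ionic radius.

Electron counts and nuclear charges: Si4+: 10 e⁻, Z=14, Al3+: 10 e⁻, Z=13, In3+: 46 e⁻, Z=49, Tl3+: 78 e⁻, Z=81. Si4+ < Al3+ (isoelectronic, higher Z=14 is smaller); Al3+ < In3+ (same group, 2 shells fewer); In3+ < Tl3+ (same group, 1 shell fewer).

Tl3+ > In3+ > Al3+ > Si4+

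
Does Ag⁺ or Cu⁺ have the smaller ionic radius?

Cu⁺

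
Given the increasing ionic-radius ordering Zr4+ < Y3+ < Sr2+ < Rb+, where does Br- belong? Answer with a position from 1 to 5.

All of these have 36 electrons (isoelectronic). With the same electron cloud, the ion with the most protons pulls it in tightest. Nuclear charges: Zr4+ (Z=40), Y3+ (Z=39), Sr2+ (Z=38), Rb+ (Z=37), Br- (Z=35). Highest Z is smallest.
Putting Br- in gives Zr4+ < Y3+ < Sr2+ < Rb+ < Br-; it lands at slot 5.

5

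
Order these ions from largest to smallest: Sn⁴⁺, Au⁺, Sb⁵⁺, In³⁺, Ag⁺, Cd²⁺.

Tabulating Z and e⁻: Sb⁵⁺ has 46 e⁻ (Z=51), Sn⁴⁺ has 46 e⁻ (Z=50), In³⁺ has 46 e⁻ (Z=49), Cd²⁺ has 46 e⁻ (Z=48), Ag⁺ has 46 e⁻ (Z=47), Au⁺ has 78 e⁻ (Z=79). Sb⁵⁺ < Sn⁴⁺ (isoelectronic, higher Z=51 is smaller); Sn⁴⁺ < In³⁺ (isoelectronic, higher Z=50 is smaller); In³⁺ < Cd²⁺ (both 46 e⁻, Z=49>48); Cd²⁺ < Ag⁺ (isoelectronic, higher Z=48 is smaller); Ag⁺ < Au⁺ (same group, 1 shell fewer).

Au⁺ > Ag⁺ > Cd²⁺ > In³⁺ > Sn⁴⁺ > Sb⁵⁺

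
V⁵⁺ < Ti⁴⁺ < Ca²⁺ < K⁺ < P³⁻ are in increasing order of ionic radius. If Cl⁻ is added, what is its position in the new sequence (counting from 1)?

All of these have 18 electrons (isoelectronic). With the same electron cloud, the ion with the most protons pulls it in tightest. Nuclear charges: V⁵⁺ (Z=23), Ti⁴⁺ (Z=22), Ca²⁺ (Z=20), K⁺ (Z=19), Cl⁻ (Z=17), P³⁻ (Z=15). Highest Z is smallest.
The complete sequence is V⁵⁺ < Ti⁴⁺ < Ca²⁺ < K⁺ < Cl⁻ < P³⁻. Cl⁻ sits at position 5.

5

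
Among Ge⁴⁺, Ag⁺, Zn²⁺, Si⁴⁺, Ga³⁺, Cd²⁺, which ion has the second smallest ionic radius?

Electron counts and nuclear charges: Si⁴⁺ has 10 e⁻ (Z=14), Ge⁴⁺ has 28 e⁻ (Z=32), Ga³⁺ has 28 e⁻ (Z=31), Zn²⁺ has 28 e⁻ (Z=30), Cd²⁺ has 46 e⁻ (Z=48), Ag⁺ has 46 e⁻ (Z=47). Si⁴⁺ < Ge⁴⁺ (same group, period 3 vs 4); Ge⁴⁺ < Ga³⁺ (both 28 e⁻, Z=32>31); Ga³⁺ < Zn²⁺ (both 28 e⁻, Z=31>30); Zn²⁺ < Cd²⁺ (same group, 1 shell fewer); Cd²⁺ < Ag⁺ (both 46 e⁻, Z=48>47).
Ordering: Si⁴⁺ < Ge⁴⁺ < Ga³⁺ < Zn²⁺ < Cd²⁺ < Ag⁺. The second smallest is Ge⁴⁺.

Ge⁴⁺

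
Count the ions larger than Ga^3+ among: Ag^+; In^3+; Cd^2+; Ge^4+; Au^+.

Tabulating Z and e⁻: Ge^4+: 28 e⁻, Z=32, Ga^3+: 28 e⁻, Z=31, In^3+: 46 e⁻, Z=49, Cd^2+: 46 e⁻, Z=48, Ag^+: 46 e⁻, Z=47, Au^+: 78 e⁻, Z=79. Ge^4+ < Ga^3+ (both 28 e⁻, Z=32>31); Ga^3+ < In^3+ (same group, 1 shell fewer); In^3+ < Cd^2+ (isoelectronic, higher Z=49 is smaller); Cd^2+ < Ag^+ (isoelectronic, higher Z=48 is smaller); Ag^+ < Au^+ (same group, period 5 vs 6).
Relative to Ga^3+, the ions that are larger are In^3+, Cd^2+, Ag^+, Au^+. That's 4.

4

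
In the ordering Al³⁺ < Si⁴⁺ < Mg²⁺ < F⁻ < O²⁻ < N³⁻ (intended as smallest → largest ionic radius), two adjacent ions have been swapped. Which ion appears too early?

Al³⁺

Check each adjacent pair. Al³⁺ and Si⁴⁺ are reversed: they are isoelectronic (10 e⁻) and Si has more protons than Al (14 vs 13), making Si⁴⁺ smaller. No other neighbouring pair contradicts the periodic trends, so Al³⁺ is the ion listed too early.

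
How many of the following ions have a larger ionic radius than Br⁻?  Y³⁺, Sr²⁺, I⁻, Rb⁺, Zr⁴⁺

Work out protons and electrons: Zr⁴⁺ (Z=40, 36 e⁻), Y³⁺ (Z=39, 36 e⁻), Sr²⁺ (Z=38, 36 e⁻), Rb⁺ (Z=37, 36 e⁻), Br⁻ (Z=35, 36 e⁻), I⁻ (Z=53, 54 e⁻). Zr⁴⁺ < Y³⁺ (isoelectronic, higher Z=40 is smaller); Y³⁺ < Sr²⁺ (both 36 e⁻, Z=39>38); Sr²⁺ < Rb⁺ (isoelectronic, higher Z=38 is smaller); Rb⁺ < Br⁻ (isoelectronic, higher Z=37 is smaller); Br⁻ < I⁻ (same group, period 4 vs 5).
Ordering all of them (including Br⁻) by radius gives Zr⁴⁺ < Y³⁺ < Sr²⁺ < Rb⁺ < Br⁻ < I⁻. That's 1.

1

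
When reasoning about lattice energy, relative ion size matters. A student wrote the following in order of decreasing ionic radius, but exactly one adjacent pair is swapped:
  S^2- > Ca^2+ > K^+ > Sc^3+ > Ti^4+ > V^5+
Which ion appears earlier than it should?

Scanning neighbour by neighbour, only Ca^2+/K^+ violates a trend: they are isoelectronic (18 e⁻) and Ca has more protons than K (20 vs 19), making Ca^2+ smaller. That makes Ca^2+ the one sitting a position early relative to where it belongs.

Ca^2+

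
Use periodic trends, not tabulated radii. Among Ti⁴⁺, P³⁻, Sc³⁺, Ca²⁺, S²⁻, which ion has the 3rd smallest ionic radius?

These species are isoelectronic with 18 electrons. The only difference is the number of protons: Ti⁴⁺ (Z=22), Sc³⁺ (Z=21), Ca²⁺ (Z=20), S²⁻ (Z=16), P³⁻ (Z=15). The strongest nuclear pull (Ti⁴⁺) gives the smallest ion.
Ordering: Ti⁴⁺ < Sc³⁺ < Ca²⁺ < S²⁻ < P³⁻. The 3rd smallest is Ca²⁺.

Ca²⁺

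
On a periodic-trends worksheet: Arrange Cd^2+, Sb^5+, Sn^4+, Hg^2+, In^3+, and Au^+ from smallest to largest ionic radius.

Sb^5+ < Sn^4+ < In^3+ < Cd^2+ < Hg^2+ < Au^+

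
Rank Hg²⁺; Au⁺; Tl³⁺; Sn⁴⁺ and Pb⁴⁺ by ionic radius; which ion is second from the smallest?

Pb⁴⁺

Work out protons and electrons: Sn⁴⁺: 46 e⁻, Z=50, Pb⁴⁺: 78 e⁻, Z=82, Tl³⁺: 78 e⁻, Z=81, Hg²⁺: 78 e⁻, Z=80, Au⁺: 78 e⁻, Z=79. Sn⁴⁺ < Pb⁴⁺ (same group, 1 shell fewer); Pb⁴⁺ < Tl³⁺ (isoelectronic, higher Z=82 is smaller); Tl³⁺ < Hg²⁺ (isoelectronic, higher Z=81 is smaller); Hg²⁺ < Au⁺ (both 78 e⁻, Z=80>79).
So the order is Sn⁴⁺ < Pb⁴⁺ < Tl³⁺ < Hg²⁺ < Au⁺; the 2nd-smallest ion is Pb⁴⁺.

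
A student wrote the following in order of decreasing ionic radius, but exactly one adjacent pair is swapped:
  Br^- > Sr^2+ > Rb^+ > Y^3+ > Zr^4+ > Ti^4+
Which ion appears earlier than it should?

Sr^2+

Scanning neighbour by neighbour, only Sr^2+/Rb^+ violates a trend: both have 36 electrons but Z(Sr)=38 > Z(Rb)=37, so Sr^2+ should be the smaller of the two. That makes Sr^2+ the one sitting a position early relative to where it belongs.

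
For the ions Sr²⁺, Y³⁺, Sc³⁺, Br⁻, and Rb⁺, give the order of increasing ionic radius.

Work out protons and electrons: Sc³⁺: 18 e⁻, Z=21, Y³⁺: 36 e⁻, Z=39, Sr²⁺: 36 e⁻, Z=38, Rb⁺: 36 e⁻, Z=37, Br⁻: 36 e⁻, Z=35. Sc³⁺ < Y³⁺ (same group, period 4 vs 5); Y³⁺ < Sr²⁺ (isoelectronic, higher Z=39 is smaller); Sr²⁺ < Rb⁺ (both 36 e⁻, Z=38>37); Rb⁺ < Br⁻ (isoelectronic, higher Z=37 is smaller).

Sc³⁺ < Y³⁺ < Sr²⁺ < Rb⁺ < Br⁻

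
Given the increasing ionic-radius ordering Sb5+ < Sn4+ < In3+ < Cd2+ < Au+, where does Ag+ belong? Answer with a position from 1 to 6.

5

Work out protons and electrons: Sb5+ (Z=51, 46 e⁻), Sn4+ (Z=50, 46 e⁻), In3+ (Z=49, 46 e⁻), Cd2+ (Z=48, 46 e⁻), Ag+ (Z=47, 46 e⁻), Au+ (Z=79, 78 e⁻). Sb5+ < Sn4+ (both 46 e⁻, Z=51>50); Sn4+ < In3+ (both 46 e⁻, Z=50>49); In3+ < Cd2+ (isoelectronic, higher Z=49 is smaller); Cd2+ < Ag+ (both 46 e⁻, Z=48>47); Ag+ < Au+ (same group, 1 shell fewer).
The complete sequence is Sb5+ < Sn4+ < In3+ < Cd2+ < Ag+ < Au+. Ag+ sits at position 5.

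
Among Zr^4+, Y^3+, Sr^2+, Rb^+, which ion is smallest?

Zr^4+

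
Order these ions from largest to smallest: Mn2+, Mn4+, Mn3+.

These are all Mn ions. Removing more electrons (higher positive charge) pulls the remaining electrons in closer, so Mn4+ is smallest and Mn2+ is largest.

Mn2+ > Mn3+ > Mn4+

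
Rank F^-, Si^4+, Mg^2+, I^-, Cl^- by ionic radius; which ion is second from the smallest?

Si^4+ (Z=14, 10 e⁻), Mg^2+ (Z=12, 10 e⁻), F^- (Z=9, 10 e⁻), Cl^- (Z=17, 18 e⁻), I^- (Z=53, 54 e⁻). Si^4+ < Mg^2+ (isoelectronic, higher Z=14 is smaller); Mg^2+ < F^- (both 10 e⁻, Z=12>9); F^- < Cl^- (same group, period 2 vs 3); Cl^- < I^- (same group, 2 shells fewer).
That gives Si^4+ < Mg^2+ < F^- < Cl^- < I^-. From the smallest end, number 2 is Mg^2+.

Mg^2+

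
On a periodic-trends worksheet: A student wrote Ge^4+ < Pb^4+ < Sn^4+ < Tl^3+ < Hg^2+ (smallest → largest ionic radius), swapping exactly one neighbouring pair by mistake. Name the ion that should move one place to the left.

Sn^4+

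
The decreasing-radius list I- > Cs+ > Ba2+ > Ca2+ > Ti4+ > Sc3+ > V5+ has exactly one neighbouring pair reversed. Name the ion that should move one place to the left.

Compare adjacent ions: they are isoelectronic (18 e⁻) and Ti has more protons than Sc (22 vs 21), making Ti4+ smaller — yet in this decreasing list Ti4+ sits before Sc3+. Nothing else is reversed, so Sc3+ should move one place to the left.

Sc3+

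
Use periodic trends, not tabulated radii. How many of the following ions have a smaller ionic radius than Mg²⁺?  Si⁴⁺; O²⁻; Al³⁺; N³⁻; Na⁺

Isoelectronic series (10 e⁻ each). Size is set by nuclear charge: more protons means a smaller ion. Si⁴⁺ (Z=14), Al³⁺ (Z=13), Mg²⁺ (Z=12), Na⁺ (Z=11), O²⁻ (Z=8), N³⁻ (Z=7).
Ordering all of them (including Mg²⁺) by radius gives Si⁴⁺ < Al³⁺ < Mg²⁺ < Na⁺ < O²⁻ < N³⁻. That's 2.

2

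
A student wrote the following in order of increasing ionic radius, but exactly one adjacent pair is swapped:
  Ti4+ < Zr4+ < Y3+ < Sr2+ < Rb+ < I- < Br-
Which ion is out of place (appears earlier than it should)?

The pair I-, Br- is the wrong way round — Br- and I- are in one column with the same charge; the lighter period-4 ion has one fewer shell and is smaller. All other adjacent pairs agree with periodic trends, so I- is the misplaced ion.

I-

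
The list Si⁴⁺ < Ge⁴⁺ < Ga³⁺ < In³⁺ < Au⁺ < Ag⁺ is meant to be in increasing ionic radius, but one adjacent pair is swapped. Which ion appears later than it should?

Ag⁺

Compare adjacent ions: same group and charge — period 5 sits above period 6, so Ag⁺ is smaller — yet in this increasing list Au⁺ sits before Ag⁺. Nothing else is reversed, so Ag⁺ should move one place to the left.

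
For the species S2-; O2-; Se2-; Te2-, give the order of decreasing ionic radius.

Te2- > Se2- > S2- > O2-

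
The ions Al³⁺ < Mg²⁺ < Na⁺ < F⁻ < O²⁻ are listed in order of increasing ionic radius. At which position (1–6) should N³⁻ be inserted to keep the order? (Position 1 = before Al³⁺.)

These species are isoelectronic with 10 electrons. The only difference is the number of protons: Al³⁺ (Z=13), Mg²⁺ (Z=12), Na⁺ (Z=11), F⁻ (Z=9), O²⁻ (Z=8), N³⁻ (Z=7). The strongest nuclear pull (Al³⁺) gives the smallest ion.
Putting N³⁻ in gives Al³⁺ < Mg²⁺ < Na⁺ < F⁻ < O²⁻ < N³⁻; it lands at slot 6.

6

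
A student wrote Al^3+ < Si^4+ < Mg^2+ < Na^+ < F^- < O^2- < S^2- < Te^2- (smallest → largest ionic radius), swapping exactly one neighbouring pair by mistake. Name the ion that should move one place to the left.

Compare adjacent ions: both have 10 electrons but Z(Si)=14 > Z(Al)=13, so Si^4+ should be the smaller of the two — yet in this increasing list Al^3+ sits before Si^4+. Nothing else is reversed, so Si^4+ should move one place to the left.

Si^4+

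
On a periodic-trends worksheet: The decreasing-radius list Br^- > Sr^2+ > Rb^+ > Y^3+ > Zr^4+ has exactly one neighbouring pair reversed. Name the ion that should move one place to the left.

Rb^+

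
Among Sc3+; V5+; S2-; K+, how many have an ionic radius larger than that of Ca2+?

Isoelectronic series (18 e⁻ each). Size is set by nuclear charge: more protons means a smaller ion. V5+ (Z=23), Sc3+ (Z=21), Ca2+ (Z=20), K+ (Z=19), S2- (Z=16).
Overall: V5+ < Sc3+ < Ca2+ < K+ < S2-. Ca2+ has 2 below it and 2 above. Count: 2.

2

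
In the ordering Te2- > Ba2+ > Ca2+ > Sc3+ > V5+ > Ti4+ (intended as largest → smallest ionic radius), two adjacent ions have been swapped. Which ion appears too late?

Ti4+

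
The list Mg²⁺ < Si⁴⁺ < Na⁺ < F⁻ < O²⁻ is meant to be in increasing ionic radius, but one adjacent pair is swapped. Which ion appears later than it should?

Scanning neighbour by neighbour, only Mg²⁺/Si⁴⁺ violates a trend: they are isoelectronic (10 e⁻) and Si has more protons than Mg (14 vs 12), making Si⁴⁺ smaller. That makes Si⁴⁺ the one sitting a position late relative to where it belongs.

Si⁴⁺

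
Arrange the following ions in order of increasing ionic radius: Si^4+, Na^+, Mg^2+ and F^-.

Si^4+ < Mg^2+ < Na^+ < F^-

All of these have 10 electrons (isoelectronic). With the same electron cloud, the ion with the most protons pulls it in tightest. Nuclear charges: Si^4+ (Z=14), Mg^2+ (Z=12), Na^+ (Z=11), F^- (Z=9). Highest Z is smallest.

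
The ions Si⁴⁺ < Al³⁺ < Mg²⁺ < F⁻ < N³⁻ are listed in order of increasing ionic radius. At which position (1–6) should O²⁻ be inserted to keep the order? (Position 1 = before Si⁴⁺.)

5

These species are isoelectronic with 10 electrons. The only difference is the number of protons: Si⁴⁺ (Z=14), Al³⁺ (Z=13), Mg²⁺ (Z=12), F⁻ (Z=9), O²⁻ (Z=8), N³⁻ (Z=7). The strongest nuclear pull (Si⁴⁺) gives the smallest ion.
Putting O²⁻ in gives Si⁴⁺ < Al³⁺ < Mg²⁺ < F⁻ < O²⁻ < N³⁻; it lands at slot 5.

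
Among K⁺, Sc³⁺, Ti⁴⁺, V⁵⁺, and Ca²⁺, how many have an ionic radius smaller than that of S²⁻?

These species are isoelectronic with 18 electrons. The only difference is the number of protons: V⁵⁺ (Z=23), Ti⁴⁺ (Z=22), Sc³⁺ (Z=21), Ca²⁺ (Z=20), K⁺ (Z=19), S²⁻ (Z=16). The strongest nuclear pull (V⁵⁺) gives the smallest ion.
Placing each against S²⁻: smaller — V⁵⁺, Ti⁴⁺, Sc³⁺, Ca²⁺, K⁺; larger — none. Count: 5.

5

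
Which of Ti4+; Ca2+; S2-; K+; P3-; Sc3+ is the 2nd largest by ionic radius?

These species are isoelectronic with 18 electrons. The only difference is the number of protons: Ti4+ (Z=22), Sc3+ (Z=21), Ca2+ (Z=20), K+ (Z=19), S2- (Z=16), P3- (Z=15). The strongest nuclear pull (Ti4+) gives the smallest ion.
Full ascending order: Ti4+ < Sc3+ < Ca2+ < K+ < S2- < P3-. Counting from the largest, position 2 is S2-.

S2-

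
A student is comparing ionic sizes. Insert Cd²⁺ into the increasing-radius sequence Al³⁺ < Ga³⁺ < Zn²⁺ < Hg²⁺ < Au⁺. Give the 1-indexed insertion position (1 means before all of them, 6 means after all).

4

First list Z and electron count for each: Al³⁺ has 10 e⁻ (Z=13), Ga³⁺ has 28 e⁻ (Z=31), Zn²⁺ has 28 e⁻ (Z=30), Cd²⁺ has 46 e⁻ (Z=48), Hg²⁺ has 78 e⁻ (Z=80), Au⁺ has 78 e⁻ (Z=79). Al³⁺ < Ga³⁺ (same group, period 3 vs 4); Ga³⁺ < Zn²⁺ (isoelectronic, higher Z=31 is smaller); Zn²⁺ < Cd²⁺ (same group, period 4 vs 5); Cd²⁺ < Hg²⁺ (same group, 1 shell fewer); Hg²⁺ < Au⁺ (isoelectronic, higher Z=80 is smaller).
Putting Cd²⁺ in gives Al³⁺ < Ga³⁺ < Zn²⁺ < Cd²⁺ < Hg²⁺ < Au⁺; it lands at slot 4.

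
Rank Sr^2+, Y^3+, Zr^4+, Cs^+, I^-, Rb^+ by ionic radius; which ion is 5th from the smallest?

Cs^+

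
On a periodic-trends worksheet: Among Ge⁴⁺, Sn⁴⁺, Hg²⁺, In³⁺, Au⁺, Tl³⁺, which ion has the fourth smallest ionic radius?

Work out protons and electrons: Ge⁴⁺: 28 e⁻, Z=32, Sn⁴⁺: 46 e⁻, Z=50, In³⁺: 46 e⁻, Z=49, Tl³⁺: 78 e⁻, Z=81, Hg²⁺: 78 e⁻, Z=80, Au⁺: 78 e⁻, Z=79. Ge⁴⁺ < Sn⁴⁺ (same group, period 4 vs 5); Sn⁴⁺ < In³⁺ (both 46 e⁻, Z=50>49); In³⁺ < Tl³⁺ (same group, period 5 vs 6); Tl³⁺ < Hg²⁺ (isoelectronic, higher Z=81 is smaller); Hg²⁺ < Au⁺ (both 78 e⁻, Z=80>79).
So the order is Ge⁴⁺ < Sn⁴⁺ < In³⁺ < Tl³⁺ < Hg²⁺ < Au⁺; the 4th-smallest ion is Tl³⁺.

Tl³⁺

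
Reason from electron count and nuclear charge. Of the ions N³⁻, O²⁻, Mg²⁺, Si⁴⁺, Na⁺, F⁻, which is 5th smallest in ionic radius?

Isoelectronic series (10 e⁻ each). Size is set by nuclear charge: more protons means a smaller ion. Si⁴⁺ (Z=14), Mg²⁺ (Z=12), Na⁺ (Z=11), F⁻ (Z=9), O²⁻ (Z=8), N³⁻ (Z=7).
Ordering: Si⁴⁺ < Mg²⁺ < Na⁺ < F⁻ < O²⁻ < N³⁻. The 5th smallest is O²⁻.

O²⁻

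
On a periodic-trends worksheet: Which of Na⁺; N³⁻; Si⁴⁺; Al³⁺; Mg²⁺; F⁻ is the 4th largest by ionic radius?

Mg²⁺

Each ion has 10 electrons. The ranking follows nuclear charge in reverse — greater Z gives a smaller radius. Si⁴⁺ (Z=14), Al³⁺ (Z=13), Mg²⁺ (Z=12), Na⁺ (Z=11), F⁻ (Z=9), N³⁻ (Z=7).
That gives Si⁴⁺ < Al³⁺ < Mg²⁺ < Na⁺ < F⁻ < N³⁻. From the largest end, number 4 is Mg²⁺.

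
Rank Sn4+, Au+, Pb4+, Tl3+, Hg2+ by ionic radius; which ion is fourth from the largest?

Pb4+

Sn4+: 46 e⁻, Z=50, Pb4+: 78 e⁻, Z=82, Tl3+: 78 e⁻, Z=81, Hg2+: 78 e⁻, Z=80, Au+: 78 e⁻, Z=79. Sn4+ < Pb4+ (same group, period 5 vs 6); Pb4+ < Tl3+ (isoelectronic, higher Z=82 is smaller); Tl3+ < Hg2+ (isoelectronic, higher Z=81 is smaller); Hg2+ < Au+ (both 78 e⁻, Z=80>79).
So the order is Sn4+ < Pb4+ < Tl3+ < Hg2+ < Au+; the 4th-largest ion is Pb4+.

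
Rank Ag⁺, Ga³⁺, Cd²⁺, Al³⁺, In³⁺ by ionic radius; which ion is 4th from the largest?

Work out protons and electrons: Al³⁺: 10 e⁻, Z=13, Ga³⁺: 28 e⁻, Z=31, In³⁺: 46 e⁻, Z=49, Cd²⁺: 46 e⁻, Z=48, Ag⁺: 46 e⁻, Z=47. Al³⁺ < Ga³⁺ (same group, period 3 vs 4); Ga³⁺ < In³⁺ (same group, period 4 vs 5); In³⁺ < Cd²⁺ (isoelectronic, higher Z=49 is smaller); Cd²⁺ < Ag⁺ (both 46 e⁻, Z=48>47).
So the order is Al³⁺ < Ga³⁺ < In³⁺ < Cd²⁺ < Ag⁺; the 4th-largest ion is Ga³⁺.

Ga³⁺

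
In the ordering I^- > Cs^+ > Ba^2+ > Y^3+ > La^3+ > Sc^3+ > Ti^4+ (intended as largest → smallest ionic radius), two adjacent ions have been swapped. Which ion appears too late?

Compare adjacent ions: same group and charge — period 5 sits above period 6, so Y^3+ is smaller — yet in this decreasing list Y^3+ sits before La^3+. Nothing else is reversed, so La^3+ should move one place to the left.

La^3+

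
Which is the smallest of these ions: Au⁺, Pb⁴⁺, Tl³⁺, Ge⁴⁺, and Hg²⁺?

Ge⁴⁺

First list Z and electron count for each: Ge⁴⁺ has 28 e⁻ (Z=32), Pb⁴⁺ has 78 e⁻ (Z=82), Tl³⁺ has 78 e⁻ (Z=81), Hg²⁺ has 78 e⁻ (Z=80), Au⁺ has 78 e⁻ (Z=79). Ge⁴⁺ < Pb⁴⁺ (same group, 2 shells fewer); Pb⁴⁺ < Tl³⁺ (isoelectronic, higher Z=82 is smaller); Tl³⁺ < Hg²⁺ (both 78 e⁻, Z=81>80); Hg²⁺ < Au⁺ (both 78 e⁻, Z=80>79).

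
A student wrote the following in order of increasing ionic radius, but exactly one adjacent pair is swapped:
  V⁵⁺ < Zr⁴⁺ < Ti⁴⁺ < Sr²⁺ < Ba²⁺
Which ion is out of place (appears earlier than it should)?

Zr⁴⁺

Check each adjacent pair. Zr⁴⁺ and Ti⁴⁺ are reversed: Ti⁴⁺ and Zr⁴⁺ are in one column with the same charge; the lighter period-4 ion has one fewer shell and is smaller. No other neighbouring pair contradicts the periodic trends, so Zr⁴⁺ is the ion listed too early.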